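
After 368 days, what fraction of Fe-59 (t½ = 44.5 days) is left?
N/N₀ = (1/2)^(t/t½) = 0.00324 = 0.324%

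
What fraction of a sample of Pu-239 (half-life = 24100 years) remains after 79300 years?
N/N₀ = (1/2)^(t/t½) = 0.1022 = 10.2%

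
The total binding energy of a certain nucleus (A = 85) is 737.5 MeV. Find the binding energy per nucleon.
B.E./A = 737.5/85 = 8.676 MeV/nucleon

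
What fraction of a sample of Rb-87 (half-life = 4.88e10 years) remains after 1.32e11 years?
N/N₀ = (1/2)^(t/t½) = 0.1534 = 15.3%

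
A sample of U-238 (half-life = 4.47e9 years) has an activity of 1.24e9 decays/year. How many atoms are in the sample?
N = A/λ = 7.997e18 atoms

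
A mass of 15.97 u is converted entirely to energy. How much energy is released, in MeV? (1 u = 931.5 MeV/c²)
E = mc² = 14880 MeV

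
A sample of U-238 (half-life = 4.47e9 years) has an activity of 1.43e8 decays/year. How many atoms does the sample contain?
N = A/λ = 9.222e17 atoms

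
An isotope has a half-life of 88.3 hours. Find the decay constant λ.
λ = ln(2)/t½ = 0.00785 hour⁻¹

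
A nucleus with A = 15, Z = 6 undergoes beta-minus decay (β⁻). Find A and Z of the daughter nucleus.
Daughter: A = 15, Z = 7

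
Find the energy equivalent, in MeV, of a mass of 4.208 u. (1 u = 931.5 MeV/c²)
E = mc² = 3920 MeV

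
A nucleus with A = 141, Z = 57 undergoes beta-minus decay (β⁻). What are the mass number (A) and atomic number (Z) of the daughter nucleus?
Daughter: A = 141, Z = 58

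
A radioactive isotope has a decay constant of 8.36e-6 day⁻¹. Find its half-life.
t½ = ln(2)/λ = 82910 days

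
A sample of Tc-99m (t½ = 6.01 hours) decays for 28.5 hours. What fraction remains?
N/N₀ = (1/2)^(t/t½) = 0.03737 = 3.74%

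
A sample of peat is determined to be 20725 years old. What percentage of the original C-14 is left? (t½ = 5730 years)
N/N₀ = (1/2)^(t/t½) = 0.08151 = 8.15%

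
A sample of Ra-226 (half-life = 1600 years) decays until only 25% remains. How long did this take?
t = t½ × log₂(N₀/N) = 3200 years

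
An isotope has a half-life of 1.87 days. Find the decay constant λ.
λ = ln(2)/t½ = 0.3707 day⁻¹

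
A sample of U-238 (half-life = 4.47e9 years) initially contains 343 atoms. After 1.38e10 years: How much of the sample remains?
N = N₀(1/2)^(t/t½) = 40.36 atoms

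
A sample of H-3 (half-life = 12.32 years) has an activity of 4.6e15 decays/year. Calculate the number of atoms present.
N = A/λ = 8.176e16 atoms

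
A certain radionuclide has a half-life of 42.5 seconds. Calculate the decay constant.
λ = ln(2)/t½ = 0.01631 second⁻¹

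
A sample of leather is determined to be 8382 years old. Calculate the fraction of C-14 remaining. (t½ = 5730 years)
N/N₀ = (1/2)^(t/t½) = 0.3628 = 36.3%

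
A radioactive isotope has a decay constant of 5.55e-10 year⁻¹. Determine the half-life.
t½ = ln(2)/λ = 1.249e9 years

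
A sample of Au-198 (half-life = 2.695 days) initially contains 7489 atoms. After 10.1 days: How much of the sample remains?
N = N₀(1/2)^(t/t½) = 557.5 atoms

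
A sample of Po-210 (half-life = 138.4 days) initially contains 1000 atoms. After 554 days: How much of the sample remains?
N = N₀(1/2)^(t/t½) = 62.37 atoms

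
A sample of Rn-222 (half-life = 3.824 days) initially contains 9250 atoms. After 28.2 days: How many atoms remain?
N = N₀(1/2)^(t/t½) = 55.74 atoms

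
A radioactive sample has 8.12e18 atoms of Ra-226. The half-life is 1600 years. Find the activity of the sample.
A = λN = 3.518e15 decays/year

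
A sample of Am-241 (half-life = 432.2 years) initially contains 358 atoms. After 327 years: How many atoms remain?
N = N₀(1/2)^(t/t½) = 211.9 atoms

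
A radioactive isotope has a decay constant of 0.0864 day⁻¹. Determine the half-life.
t½ = ln(2)/λ = 8.023 days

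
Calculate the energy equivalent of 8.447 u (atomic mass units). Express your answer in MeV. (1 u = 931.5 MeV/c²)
E = mc² = 7868 MeV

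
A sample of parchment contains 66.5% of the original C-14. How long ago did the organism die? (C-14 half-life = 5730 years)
Age = t½ × log₂(1/ratio) = 3373 years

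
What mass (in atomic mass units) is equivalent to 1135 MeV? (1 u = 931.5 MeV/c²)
m = E/c² = 1.218 u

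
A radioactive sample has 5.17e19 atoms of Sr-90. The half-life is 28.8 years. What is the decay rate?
A = λN = 1.244e18 decays/year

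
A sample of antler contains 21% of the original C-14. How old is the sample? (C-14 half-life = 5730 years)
Age = t½ × log₂(1/ratio) = 12900 years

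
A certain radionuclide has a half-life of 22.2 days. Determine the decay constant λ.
λ = ln(2)/t½ = 0.03122 day⁻¹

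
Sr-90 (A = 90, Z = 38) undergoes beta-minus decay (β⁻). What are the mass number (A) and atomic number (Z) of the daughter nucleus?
Daughter: A = 90, Z = 39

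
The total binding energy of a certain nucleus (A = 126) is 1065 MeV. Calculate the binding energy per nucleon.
B.E./A = 1065/126 = 8.452 MeV/nucleon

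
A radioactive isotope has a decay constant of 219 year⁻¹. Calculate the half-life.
t½ = ln(2)/λ = 0.003165 years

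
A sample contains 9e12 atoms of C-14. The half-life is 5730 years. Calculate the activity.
A = λN = 1.089e9 decays/year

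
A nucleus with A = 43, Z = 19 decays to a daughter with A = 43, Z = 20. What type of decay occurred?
ΔA = 0, ΔZ = +1 ⇒ beta-minus decay (β⁻)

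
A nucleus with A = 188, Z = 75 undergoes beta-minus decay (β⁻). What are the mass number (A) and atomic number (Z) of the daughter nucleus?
Daughter: A = 188, Z = 76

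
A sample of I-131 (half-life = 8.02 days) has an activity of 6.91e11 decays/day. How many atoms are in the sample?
N = A/λ = 7.995e12 atoms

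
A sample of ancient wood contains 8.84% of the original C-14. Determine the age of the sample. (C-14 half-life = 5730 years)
Age = t½ × log₂(1/ratio) = 20050 years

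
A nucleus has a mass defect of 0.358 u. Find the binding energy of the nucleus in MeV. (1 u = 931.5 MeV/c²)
B.E. = Δm × 931.5 = 333.5 MeV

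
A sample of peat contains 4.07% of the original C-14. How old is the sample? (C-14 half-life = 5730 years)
Age = t½ × log₂(1/ratio) = 26470 years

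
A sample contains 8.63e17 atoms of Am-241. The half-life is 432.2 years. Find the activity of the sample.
A = λN = 1.384e15 decays/year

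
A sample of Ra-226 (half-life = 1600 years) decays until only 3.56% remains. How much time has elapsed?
t = t½ × log₂(N₀/N) = 7699 years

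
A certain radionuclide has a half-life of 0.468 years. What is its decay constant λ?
λ = ln(2)/t½ = 1.481 year⁻¹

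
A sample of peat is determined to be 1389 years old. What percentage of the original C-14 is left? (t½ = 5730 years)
N/N₀ = (1/2)^(t/t½) = 0.8453 = 84.5%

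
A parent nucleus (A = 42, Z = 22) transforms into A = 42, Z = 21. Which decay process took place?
ΔA = 0, ΔZ = -1 ⇒ beta-plus decay (β⁺) or electron capture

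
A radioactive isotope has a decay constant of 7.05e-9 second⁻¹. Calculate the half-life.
t½ = ln(2)/λ = 9.832e7 seconds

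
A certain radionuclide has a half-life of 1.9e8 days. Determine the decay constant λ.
λ = ln(2)/t½ = 3.648e-9 day⁻¹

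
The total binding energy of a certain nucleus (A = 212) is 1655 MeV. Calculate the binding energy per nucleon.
B.E./A = 1655/212 = 7.807 MeV/nucleon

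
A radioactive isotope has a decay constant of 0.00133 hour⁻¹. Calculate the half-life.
t½ = ln(2)/λ = 521.2 hours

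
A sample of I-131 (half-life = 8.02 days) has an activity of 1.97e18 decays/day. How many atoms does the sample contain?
N = A/λ = 2.279e19 atoms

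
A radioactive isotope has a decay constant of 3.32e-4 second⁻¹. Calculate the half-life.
t½ = ln(2)/λ = 2088 seconds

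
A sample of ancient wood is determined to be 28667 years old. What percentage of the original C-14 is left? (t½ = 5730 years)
N/N₀ = (1/2)^(t/t½) = 0.03119 = 3.12%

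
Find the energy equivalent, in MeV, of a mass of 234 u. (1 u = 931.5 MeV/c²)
E = mc² = 2.18e5 MeV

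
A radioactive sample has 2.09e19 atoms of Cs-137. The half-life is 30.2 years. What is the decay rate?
A = λN = 4.797e17 decays/year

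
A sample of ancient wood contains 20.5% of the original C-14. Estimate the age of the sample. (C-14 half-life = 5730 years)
Age = t½ × log₂(1/ratio) = 13100 years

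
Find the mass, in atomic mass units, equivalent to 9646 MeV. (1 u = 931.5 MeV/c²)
m = E/c² = 10.36 u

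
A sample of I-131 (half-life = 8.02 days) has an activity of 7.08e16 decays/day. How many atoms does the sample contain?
N = A/λ = 8.192e17 atoms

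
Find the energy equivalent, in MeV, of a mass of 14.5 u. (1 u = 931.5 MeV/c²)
E = mc² = 13510 MeV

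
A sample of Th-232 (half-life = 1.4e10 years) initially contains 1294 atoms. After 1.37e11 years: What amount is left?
N = N₀(1/2)^(t/t½) = 1.466 atoms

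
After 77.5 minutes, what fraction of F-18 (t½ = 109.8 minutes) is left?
N/N₀ = (1/2)^(t/t½) = 0.6131 = 61.3%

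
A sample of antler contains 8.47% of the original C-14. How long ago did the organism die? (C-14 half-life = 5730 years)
Age = t½ × log₂(1/ratio) = 20410 years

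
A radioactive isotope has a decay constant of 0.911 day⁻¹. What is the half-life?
t½ = ln(2)/λ = 0.7609 days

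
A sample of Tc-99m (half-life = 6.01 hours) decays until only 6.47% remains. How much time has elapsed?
t = t½ × log₂(N₀/N) = 23.74 hours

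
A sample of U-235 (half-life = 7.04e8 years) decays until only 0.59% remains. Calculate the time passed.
t = t½ × log₂(N₀/N) = 5.213e9 years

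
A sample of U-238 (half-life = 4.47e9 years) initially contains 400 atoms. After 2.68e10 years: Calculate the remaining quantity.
N = N₀(1/2)^(t/t½) = 6.269 atoms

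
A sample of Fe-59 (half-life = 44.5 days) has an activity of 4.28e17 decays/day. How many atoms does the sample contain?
N = A/λ = 2.748e19 atoms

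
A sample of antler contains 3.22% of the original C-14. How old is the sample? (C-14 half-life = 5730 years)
Age = t½ × log₂(1/ratio) = 28400 years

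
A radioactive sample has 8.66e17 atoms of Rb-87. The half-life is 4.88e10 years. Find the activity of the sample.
A = λN = 1.23e7 decays/year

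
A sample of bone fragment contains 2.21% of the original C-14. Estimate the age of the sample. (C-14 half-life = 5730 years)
Age = t½ × log₂(1/ratio) = 31510 years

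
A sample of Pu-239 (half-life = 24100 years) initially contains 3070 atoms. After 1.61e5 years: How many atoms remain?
N = N₀(1/2)^(t/t½) = 29.93 atoms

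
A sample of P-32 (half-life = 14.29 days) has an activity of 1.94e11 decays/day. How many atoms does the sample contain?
N = A/λ = 4e12 atoms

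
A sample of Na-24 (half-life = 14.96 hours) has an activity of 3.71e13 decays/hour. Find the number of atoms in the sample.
N = A/λ = 8.007e14 atoms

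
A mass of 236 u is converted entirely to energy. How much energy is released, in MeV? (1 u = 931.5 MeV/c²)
E = mc² = 2.198e5 MeV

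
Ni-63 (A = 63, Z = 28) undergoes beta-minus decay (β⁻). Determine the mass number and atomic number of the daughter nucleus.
Daughter: A = 63, Z = 29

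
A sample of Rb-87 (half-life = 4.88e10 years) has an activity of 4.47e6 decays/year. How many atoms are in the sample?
N = A/λ = 3.147e17 atoms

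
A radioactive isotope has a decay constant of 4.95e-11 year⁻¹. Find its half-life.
t½ = ln(2)/λ = 1.4e10 years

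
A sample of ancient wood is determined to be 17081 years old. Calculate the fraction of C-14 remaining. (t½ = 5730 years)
N/N₀ = (1/2)^(t/t½) = 0.1267 = 12.7%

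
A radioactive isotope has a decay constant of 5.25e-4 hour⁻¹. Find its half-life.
t½ = ln(2)/λ = 1320 hours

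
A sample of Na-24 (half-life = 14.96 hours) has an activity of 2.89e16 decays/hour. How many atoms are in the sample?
N = A/λ = 6.237e17 atoms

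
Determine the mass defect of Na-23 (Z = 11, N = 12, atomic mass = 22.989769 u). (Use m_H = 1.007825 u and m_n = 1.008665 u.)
Δm = Z·m_H + N·m_n − M = 0.2003 u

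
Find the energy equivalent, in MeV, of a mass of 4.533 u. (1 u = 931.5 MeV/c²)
E = mc² = 4222 MeV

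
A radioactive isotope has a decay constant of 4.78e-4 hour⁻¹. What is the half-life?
t½ = ln(2)/λ = 1450 hours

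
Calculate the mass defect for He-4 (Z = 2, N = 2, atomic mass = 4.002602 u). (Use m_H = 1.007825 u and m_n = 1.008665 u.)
Δm = Z·m_H + N·m_n − M = 0.03038 u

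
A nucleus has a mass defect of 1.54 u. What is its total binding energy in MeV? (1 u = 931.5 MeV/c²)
B.E. = Δm × 931.5 = 1435 MeV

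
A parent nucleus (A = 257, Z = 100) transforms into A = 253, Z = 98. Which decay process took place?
ΔA = -4, ΔZ = -2 ⇒ alpha decay (α)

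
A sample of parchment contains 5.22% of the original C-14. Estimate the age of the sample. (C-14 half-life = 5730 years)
Age = t½ × log₂(1/ratio) = 24410 years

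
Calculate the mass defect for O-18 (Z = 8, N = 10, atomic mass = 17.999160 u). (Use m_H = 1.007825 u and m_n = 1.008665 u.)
Δm = Z·m_H + N·m_n − M = 0.1501 u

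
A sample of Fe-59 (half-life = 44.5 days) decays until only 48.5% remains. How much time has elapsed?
t = t½ × log₂(N₀/N) = 46.46 days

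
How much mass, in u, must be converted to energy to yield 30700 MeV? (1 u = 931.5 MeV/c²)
m = E/c² = 32.96 u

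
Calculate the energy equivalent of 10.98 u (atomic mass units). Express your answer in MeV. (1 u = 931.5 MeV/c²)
E = mc² = 10230 MeV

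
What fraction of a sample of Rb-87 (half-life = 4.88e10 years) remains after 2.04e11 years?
N/N₀ = (1/2)^(t/t½) = 0.05516 = 5.52%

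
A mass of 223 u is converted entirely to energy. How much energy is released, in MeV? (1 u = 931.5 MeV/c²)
E = mc² = 2.077e5 MeV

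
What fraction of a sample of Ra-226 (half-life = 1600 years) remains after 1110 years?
N/N₀ = (1/2)^(t/t½) = 0.6182 = 61.8%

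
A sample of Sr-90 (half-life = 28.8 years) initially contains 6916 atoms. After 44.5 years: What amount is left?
N = N₀(1/2)^(t/t½) = 2370 atoms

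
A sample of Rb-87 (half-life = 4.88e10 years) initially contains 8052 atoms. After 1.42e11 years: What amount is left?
N = N₀(1/2)^(t/t½) = 1071 atoms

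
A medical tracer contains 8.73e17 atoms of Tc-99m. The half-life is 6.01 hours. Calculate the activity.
A = λN = 1.007e17 decays/hour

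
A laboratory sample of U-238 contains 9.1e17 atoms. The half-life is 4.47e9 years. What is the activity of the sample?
A = λN = 1.411e8 decays/year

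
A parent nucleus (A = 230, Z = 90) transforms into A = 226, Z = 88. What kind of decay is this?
ΔA = -4, ΔZ = -2 ⇒ alpha decay (α)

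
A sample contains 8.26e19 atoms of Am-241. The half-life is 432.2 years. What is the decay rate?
A = λN = 1.325e17 decays/year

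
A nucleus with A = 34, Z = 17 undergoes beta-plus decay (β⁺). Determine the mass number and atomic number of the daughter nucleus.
Daughter: A = 34, Z = 16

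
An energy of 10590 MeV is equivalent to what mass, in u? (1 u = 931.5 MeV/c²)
m = E/c² = 11.37 u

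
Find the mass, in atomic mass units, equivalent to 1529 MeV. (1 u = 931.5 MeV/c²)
m = E/c² = 1.641 u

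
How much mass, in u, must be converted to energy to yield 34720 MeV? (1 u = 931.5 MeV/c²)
m = E/c² = 37.27 u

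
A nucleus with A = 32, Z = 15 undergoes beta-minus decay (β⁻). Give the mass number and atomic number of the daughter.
Daughter: A = 32, Z = 16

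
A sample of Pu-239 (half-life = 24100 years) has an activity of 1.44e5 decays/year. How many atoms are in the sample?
N = A/λ = 5.007e9 atoms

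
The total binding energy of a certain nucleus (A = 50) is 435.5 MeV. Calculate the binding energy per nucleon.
B.E./A = 435.5/50 = 8.71 MeV/nucleon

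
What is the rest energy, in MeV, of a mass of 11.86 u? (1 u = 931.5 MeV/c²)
E = mc² = 11050 MeV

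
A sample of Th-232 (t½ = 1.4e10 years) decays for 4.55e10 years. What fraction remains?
N/N₀ = (1/2)^(t/t½) = 0.1051 = 10.5%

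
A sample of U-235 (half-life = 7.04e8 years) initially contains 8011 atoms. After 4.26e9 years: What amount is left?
N = N₀(1/2)^(t/t½) = 120.8 atoms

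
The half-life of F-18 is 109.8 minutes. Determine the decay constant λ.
λ = ln(2)/t½ = 0.006313 minute⁻¹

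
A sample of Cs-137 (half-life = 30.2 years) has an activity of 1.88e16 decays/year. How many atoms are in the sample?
N = A/λ = 8.191e17 atoms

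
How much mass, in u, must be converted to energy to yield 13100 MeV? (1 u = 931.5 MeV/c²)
m = E/c² = 14.06 u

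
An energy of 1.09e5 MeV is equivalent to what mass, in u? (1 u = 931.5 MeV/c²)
m = E/c² = 117 u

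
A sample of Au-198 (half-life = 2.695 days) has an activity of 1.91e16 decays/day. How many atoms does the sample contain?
N = A/λ = 7.426e16 atoms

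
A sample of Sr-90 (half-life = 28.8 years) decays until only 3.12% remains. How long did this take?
t = t½ × log₂(N₀/N) = 144.1 years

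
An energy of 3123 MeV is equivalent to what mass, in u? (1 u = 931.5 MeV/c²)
m = E/c² = 3.353 u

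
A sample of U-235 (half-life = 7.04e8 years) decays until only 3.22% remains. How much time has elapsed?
t = t½ × log₂(N₀/N) = 3.49e9 years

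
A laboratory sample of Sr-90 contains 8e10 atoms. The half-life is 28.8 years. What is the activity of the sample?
A = λN = 1.925e9 decays/year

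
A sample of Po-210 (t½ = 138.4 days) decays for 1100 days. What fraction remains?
N/N₀ = (1/2)^(t/t½) = 0.00405 = 0.405%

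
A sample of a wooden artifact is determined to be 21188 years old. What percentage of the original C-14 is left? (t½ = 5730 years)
N/N₀ = (1/2)^(t/t½) = 0.07707 = 7.71%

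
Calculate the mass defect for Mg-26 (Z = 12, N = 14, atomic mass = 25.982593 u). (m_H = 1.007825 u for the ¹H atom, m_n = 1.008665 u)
Δm = Z·m_H + N·m_n − M = 0.2326 u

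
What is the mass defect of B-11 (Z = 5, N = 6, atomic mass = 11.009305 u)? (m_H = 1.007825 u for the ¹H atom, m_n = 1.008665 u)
Δm = Z·m_H + N·m_n − M = 0.08181 u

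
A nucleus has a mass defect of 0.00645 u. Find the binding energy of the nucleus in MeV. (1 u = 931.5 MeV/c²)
B.E. = Δm × 931.5 = 6.008 MeV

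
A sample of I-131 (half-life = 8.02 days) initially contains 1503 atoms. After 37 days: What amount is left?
N = N₀(1/2)^(t/t½) = 61.4 atoms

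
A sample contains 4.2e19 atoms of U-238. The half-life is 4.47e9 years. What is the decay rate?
A = λN = 6.513e9 decays/year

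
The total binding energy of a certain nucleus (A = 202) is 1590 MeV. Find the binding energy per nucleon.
B.E./A = 1590/202 = 7.871 MeV/nucleon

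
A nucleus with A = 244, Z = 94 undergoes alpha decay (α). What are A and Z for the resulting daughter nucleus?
Daughter: A = 240, Z = 92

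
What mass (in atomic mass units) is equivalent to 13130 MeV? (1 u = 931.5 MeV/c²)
m = E/c² = 14.1 u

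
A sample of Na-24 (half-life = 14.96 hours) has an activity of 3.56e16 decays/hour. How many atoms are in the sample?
N = A/λ = 7.683e17 atoms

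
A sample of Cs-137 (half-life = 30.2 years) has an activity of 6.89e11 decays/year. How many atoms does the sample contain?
N = A/λ = 3.002e13 atoms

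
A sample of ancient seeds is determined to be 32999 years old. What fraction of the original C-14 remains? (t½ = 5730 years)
N/N₀ = (1/2)^(t/t½) = 0.01847 = 1.85%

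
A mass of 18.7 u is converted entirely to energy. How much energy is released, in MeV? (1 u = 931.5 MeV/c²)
E = mc² = 17420 MeV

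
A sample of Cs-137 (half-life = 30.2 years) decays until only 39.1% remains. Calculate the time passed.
t = t½ × log₂(N₀/N) = 40.91 years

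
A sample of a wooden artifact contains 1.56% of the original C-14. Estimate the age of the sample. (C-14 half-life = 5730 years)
Age = t½ × log₂(1/ratio) = 34390 years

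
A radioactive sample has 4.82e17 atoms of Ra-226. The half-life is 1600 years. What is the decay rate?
A = λN = 2.088e14 decays/year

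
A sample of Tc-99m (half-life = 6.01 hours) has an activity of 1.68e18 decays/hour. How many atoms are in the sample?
N = A/λ = 1.457e19 atoms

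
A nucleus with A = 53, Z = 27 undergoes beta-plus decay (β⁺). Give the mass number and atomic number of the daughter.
Daughter: A = 53, Z = 26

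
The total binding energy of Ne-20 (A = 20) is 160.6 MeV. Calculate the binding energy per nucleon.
B.E./A = 160.6/20 = 8.03 MeV/nucleon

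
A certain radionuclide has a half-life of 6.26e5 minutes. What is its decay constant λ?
λ = ln(2)/t½ = 1.107e-6 minute⁻¹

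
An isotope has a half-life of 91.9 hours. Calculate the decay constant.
λ = ln(2)/t½ = 0.007542 hour⁻¹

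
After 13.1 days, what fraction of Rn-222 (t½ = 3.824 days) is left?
N/N₀ = (1/2)^(t/t½) = 0.09306 = 9.31%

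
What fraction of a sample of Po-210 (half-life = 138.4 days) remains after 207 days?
N/N₀ = (1/2)^(t/t½) = 0.3546 = 35.5%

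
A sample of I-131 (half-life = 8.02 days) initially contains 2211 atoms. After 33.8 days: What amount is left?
N = N₀(1/2)^(t/t½) = 119.1 atoms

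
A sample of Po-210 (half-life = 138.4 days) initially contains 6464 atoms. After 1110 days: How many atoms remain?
N = N₀(1/2)^(t/t½) = 24.9 atoms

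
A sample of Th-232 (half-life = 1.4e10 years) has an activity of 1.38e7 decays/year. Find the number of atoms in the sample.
N = A/λ = 2.787e17 atoms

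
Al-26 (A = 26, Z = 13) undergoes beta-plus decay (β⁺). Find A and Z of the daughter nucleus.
Daughter: A = 26, Z = 12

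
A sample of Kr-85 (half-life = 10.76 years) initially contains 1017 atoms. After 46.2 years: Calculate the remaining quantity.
N = N₀(1/2)^(t/t½) = 51.86 atoms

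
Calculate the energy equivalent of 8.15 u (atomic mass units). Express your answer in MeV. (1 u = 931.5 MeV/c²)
E = mc² = 7592 MeV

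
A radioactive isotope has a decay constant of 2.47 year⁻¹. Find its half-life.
t½ = ln(2)/λ = 0.2806 years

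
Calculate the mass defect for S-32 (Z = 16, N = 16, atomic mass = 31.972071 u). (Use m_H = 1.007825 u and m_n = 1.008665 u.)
Δm = Z·m_H + N·m_n − M = 0.2918 u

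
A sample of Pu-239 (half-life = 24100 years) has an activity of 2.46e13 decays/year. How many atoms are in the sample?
N = A/λ = 8.553e17 atoms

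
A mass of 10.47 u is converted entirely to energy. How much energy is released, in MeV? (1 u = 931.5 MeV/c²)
E = mc² = 9753 MeV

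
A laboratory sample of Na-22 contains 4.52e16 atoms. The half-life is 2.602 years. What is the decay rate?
A = λN = 1.204e16 decays/year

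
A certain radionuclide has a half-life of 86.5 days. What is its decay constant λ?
λ = ln(2)/t½ = 0.008013 day⁻¹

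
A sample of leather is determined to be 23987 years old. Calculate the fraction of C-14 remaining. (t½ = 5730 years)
N/N₀ = (1/2)^(t/t½) = 0.05493 = 5.49%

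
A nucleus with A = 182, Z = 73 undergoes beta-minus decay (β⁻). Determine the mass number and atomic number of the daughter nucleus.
Daughter: A = 182, Z = 74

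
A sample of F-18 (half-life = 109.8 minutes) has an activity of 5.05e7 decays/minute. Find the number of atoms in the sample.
N = A/λ = 8e9 atoms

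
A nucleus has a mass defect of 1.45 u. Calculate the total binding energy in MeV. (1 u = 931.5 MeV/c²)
B.E. = Δm × 931.5 = 1351 MeV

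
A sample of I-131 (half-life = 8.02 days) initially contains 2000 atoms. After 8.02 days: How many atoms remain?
N = N₀(1/2)^(t/t½) = 1000 atoms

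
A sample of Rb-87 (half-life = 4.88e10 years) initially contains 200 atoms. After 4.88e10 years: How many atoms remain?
N = N₀(1/2)^(t/t½) = 100 atoms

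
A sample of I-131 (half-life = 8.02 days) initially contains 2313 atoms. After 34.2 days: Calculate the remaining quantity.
N = N₀(1/2)^(t/t½) = 120.4 atoms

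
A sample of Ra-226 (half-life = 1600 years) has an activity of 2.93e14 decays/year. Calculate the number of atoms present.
N = A/λ = 6.763e17 atoms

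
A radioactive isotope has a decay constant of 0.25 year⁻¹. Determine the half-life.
t½ = ln(2)/λ = 2.773 years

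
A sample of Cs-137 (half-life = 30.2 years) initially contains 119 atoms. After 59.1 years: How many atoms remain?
N = N₀(1/2)^(t/t½) = 30.65 atoms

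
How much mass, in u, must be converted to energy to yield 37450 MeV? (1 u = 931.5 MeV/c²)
m = E/c² = 40.2 u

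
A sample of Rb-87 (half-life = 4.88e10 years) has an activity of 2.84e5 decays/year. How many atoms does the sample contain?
N = A/λ = 1.999e16 atoms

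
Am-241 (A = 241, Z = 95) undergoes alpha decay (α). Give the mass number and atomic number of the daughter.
Daughter: A = 237, Z = 93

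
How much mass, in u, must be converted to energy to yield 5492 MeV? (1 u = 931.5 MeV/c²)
m = E/c² = 5.896 u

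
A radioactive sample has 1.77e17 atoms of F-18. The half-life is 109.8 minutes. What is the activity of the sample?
A = λN = 1.117e15 decays/minute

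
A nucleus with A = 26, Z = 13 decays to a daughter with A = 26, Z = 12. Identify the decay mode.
ΔA = 0, ΔZ = -1 ⇒ beta-plus decay (β⁺) or electron capture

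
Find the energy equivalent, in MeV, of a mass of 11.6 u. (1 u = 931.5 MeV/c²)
E = mc² = 10810 MeV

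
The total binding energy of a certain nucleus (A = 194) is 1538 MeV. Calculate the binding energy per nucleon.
B.E./A = 1538/194 = 7.928 MeV/nucleon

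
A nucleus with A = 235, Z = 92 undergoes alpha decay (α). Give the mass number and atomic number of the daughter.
Daughter: A = 231, Z = 90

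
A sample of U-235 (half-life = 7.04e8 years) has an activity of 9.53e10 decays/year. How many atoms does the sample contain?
N = A/λ = 9.679e19 atoms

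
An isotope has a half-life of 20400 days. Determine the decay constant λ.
λ = ln(2)/t½ = 3.398e-5 day⁻¹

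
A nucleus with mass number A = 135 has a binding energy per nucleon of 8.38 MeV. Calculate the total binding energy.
B.E. = 8.38 × 135 = 1131 MeV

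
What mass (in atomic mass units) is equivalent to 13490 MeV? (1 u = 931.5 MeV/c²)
m = E/c² = 14.48 u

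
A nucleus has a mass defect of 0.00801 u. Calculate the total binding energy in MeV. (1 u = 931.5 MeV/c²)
B.E. = Δm × 931.5 = 7.461 MeV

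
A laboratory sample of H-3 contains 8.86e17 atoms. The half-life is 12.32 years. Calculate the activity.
A = λN = 4.985e16 decays/year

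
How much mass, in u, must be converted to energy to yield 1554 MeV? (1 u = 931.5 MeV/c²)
m = E/c² = 1.668 u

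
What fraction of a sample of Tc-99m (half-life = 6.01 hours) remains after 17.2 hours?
N/N₀ = (1/2)^(t/t½) = 0.1376 = 13.8%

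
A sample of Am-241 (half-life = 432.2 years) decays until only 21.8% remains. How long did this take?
t = t½ × log₂(N₀/N) = 949.8 years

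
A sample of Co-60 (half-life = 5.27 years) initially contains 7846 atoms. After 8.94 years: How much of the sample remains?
N = N₀(1/2)^(t/t½) = 2421 atoms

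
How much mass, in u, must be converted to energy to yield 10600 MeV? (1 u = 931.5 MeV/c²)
m = E/c² = 11.38 u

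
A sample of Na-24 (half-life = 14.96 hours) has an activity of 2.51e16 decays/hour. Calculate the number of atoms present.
N = A/λ = 5.417e17 atoms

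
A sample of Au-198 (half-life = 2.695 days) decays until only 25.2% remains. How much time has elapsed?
t = t½ × log₂(N₀/N) = 5.359 days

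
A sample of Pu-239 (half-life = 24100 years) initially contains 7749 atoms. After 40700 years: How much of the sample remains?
N = N₀(1/2)^(t/t½) = 2404 atoms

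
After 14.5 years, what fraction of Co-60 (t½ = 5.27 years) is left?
N/N₀ = (1/2)^(t/t½) = 0.1485 = 14.9%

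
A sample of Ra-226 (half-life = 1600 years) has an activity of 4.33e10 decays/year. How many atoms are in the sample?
N = A/λ = 9.995e13 atoms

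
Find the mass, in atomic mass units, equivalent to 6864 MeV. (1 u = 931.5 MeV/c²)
m = E/c² = 7.369 u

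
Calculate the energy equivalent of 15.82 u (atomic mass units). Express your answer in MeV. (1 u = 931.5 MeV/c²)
E = mc² = 14740 MeV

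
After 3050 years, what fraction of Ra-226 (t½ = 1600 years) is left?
N/N₀ = (1/2)^(t/t½) = 0.2668 = 26.7%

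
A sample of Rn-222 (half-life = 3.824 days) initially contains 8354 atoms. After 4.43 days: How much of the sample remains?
N = N₀(1/2)^(t/t½) = 3742 atoms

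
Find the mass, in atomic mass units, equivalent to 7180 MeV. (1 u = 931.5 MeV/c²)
m = E/c² = 7.708 u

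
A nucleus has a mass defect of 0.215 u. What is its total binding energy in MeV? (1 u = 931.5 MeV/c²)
B.E. = Δm × 931.5 = 200.3 MeV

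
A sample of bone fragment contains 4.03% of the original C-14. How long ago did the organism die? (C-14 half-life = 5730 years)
Age = t½ × log₂(1/ratio) = 26550 years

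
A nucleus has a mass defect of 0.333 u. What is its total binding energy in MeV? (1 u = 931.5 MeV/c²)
B.E. = Δm × 931.5 = 310.2 MeV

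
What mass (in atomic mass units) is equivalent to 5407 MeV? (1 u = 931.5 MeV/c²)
m = E/c² = 5.805 u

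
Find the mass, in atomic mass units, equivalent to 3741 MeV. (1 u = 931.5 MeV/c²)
m = E/c² = 4.016 u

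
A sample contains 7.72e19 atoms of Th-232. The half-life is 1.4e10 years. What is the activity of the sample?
A = λN = 3.822e9 decays/year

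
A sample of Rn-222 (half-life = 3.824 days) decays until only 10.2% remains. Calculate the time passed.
t = t½ × log₂(N₀/N) = 12.59 days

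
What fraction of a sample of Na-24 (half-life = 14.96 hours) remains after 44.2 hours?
N/N₀ = (1/2)^(t/t½) = 0.129 = 12.9%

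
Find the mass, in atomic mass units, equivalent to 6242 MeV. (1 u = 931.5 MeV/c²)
m = E/c² = 6.701 u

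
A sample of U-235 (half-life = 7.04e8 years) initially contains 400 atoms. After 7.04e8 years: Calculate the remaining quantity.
N = N₀(1/2)^(t/t½) = 200 atoms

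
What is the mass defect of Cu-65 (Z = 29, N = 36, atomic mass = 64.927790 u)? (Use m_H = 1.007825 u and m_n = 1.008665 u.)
Δm = Z·m_H + N·m_n − M = 0.6111 u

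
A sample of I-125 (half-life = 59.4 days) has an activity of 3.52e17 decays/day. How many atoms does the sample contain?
N = A/λ = 3.017e19 atoms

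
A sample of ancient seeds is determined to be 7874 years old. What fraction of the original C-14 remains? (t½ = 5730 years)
N/N₀ = (1/2)^(t/t½) = 0.3858 = 38.6%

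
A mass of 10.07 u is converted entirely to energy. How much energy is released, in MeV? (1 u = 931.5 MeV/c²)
E = mc² = 9380 MeV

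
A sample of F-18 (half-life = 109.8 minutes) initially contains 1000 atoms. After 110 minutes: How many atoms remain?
N = N₀(1/2)^(t/t½) = 499.4 atoms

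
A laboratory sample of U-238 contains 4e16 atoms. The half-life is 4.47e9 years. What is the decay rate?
A = λN = 6.203e6 decays/year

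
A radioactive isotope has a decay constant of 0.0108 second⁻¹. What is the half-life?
t½ = ln(2)/λ = 64.18 seconds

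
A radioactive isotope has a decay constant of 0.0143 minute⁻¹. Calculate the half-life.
t½ = ln(2)/λ = 48.47 minutes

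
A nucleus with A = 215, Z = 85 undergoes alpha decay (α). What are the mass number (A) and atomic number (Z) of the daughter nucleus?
Daughter: A = 211, Z = 83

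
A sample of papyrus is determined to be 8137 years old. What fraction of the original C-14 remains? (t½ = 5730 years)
N/N₀ = (1/2)^(t/t½) = 0.3737 = 37.4%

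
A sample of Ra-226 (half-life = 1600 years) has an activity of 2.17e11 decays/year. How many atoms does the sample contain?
N = A/λ = 5.009e14 atoms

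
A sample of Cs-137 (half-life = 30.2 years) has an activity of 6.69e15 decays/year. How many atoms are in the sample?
N = A/λ = 2.915e17 atoms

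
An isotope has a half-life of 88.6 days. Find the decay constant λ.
λ = ln(2)/t½ = 0.007823 day⁻¹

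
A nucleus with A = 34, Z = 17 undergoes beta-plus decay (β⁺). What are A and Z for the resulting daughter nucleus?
Daughter: A = 34, Z = 16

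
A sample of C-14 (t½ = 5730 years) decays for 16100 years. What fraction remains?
N/N₀ = (1/2)^(t/t½) = 0.1426 = 14.3%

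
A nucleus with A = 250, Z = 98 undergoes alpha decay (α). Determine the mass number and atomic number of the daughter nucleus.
Daughter: A = 246, Z = 96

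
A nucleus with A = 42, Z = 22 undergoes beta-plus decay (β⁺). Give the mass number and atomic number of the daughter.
Daughter: A = 42, Z = 21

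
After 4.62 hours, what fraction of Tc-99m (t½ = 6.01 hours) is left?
N/N₀ = (1/2)^(t/t½) = 0.5869 = 58.7%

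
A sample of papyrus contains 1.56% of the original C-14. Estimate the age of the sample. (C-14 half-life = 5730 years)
Age = t½ × log₂(1/ratio) = 34390 years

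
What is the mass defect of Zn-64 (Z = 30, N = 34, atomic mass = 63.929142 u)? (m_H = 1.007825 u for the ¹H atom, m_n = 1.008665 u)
Δm = Z·m_H + N·m_n − M = 0.6002 u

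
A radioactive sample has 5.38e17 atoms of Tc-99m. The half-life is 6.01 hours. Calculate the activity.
A = λN = 6.205e16 decays/hour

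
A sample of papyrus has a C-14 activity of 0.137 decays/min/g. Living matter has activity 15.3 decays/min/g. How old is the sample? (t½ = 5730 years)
Age = t½ × log₂(A₀/A) = 38980 years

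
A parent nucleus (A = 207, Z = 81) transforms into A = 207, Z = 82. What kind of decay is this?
ΔA = 0, ΔZ = +1 ⇒ beta-minus decay (β⁻)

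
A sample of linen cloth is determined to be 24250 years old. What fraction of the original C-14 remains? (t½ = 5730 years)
N/N₀ = (1/2)^(t/t½) = 0.05321 = 5.32%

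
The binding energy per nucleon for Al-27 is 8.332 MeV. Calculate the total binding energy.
B.E. = 8.332 × 27 = 225 MeV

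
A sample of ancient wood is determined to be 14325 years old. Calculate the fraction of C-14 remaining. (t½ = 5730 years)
N/N₀ = (1/2)^(t/t½) = 0.1768 = 17.7%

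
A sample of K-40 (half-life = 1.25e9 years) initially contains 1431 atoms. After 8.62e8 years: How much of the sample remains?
N = N₀(1/2)^(t/t½) = 887.3 atoms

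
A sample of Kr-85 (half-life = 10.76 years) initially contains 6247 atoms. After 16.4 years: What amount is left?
N = N₀(1/2)^(t/t½) = 2172 atoms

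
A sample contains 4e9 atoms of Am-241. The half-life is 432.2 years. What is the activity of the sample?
A = λN = 6.415e6 decays/year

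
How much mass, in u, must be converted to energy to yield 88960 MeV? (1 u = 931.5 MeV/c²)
m = E/c² = 95.5 u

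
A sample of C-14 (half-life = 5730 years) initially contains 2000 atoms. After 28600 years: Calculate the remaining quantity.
N = N₀(1/2)^(t/t½) = 62.88 atoms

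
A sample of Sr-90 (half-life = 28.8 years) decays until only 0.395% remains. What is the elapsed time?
t = t½ × log₂(N₀/N) = 229.9 years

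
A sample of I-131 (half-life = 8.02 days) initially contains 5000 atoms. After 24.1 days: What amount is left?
N = N₀(1/2)^(t/t½) = 622.8 atoms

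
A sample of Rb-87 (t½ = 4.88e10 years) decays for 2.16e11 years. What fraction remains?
N/N₀ = (1/2)^(t/t½) = 0.04651 = 4.65%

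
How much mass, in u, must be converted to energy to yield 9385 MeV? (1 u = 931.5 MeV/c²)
m = E/c² = 10.08 u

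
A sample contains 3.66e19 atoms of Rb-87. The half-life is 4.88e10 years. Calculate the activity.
A = λN = 5.199e8 decays/year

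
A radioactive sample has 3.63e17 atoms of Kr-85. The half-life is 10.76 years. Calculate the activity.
A = λN = 2.338e16 decays/year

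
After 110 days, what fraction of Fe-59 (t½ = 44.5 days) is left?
N/N₀ = (1/2)^(t/t½) = 0.1803 = 18%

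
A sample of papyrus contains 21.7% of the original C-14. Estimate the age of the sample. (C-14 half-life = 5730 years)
Age = t½ × log₂(1/ratio) = 12630 years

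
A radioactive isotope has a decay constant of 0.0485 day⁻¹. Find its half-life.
t½ = ln(2)/λ = 14.29 days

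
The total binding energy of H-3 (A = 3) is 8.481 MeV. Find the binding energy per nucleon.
B.E./A = 8.481/3 = 2.827 MeV/nucleon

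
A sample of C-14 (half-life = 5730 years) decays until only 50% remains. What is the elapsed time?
t = t½ × log₂(N₀/N) = 5730 years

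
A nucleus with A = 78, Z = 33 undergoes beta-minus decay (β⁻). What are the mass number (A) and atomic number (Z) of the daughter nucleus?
Daughter: A = 78, Z = 34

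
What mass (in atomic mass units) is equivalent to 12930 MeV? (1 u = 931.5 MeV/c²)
m = E/c² = 13.88 u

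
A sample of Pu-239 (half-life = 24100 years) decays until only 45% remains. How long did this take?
t = t½ × log₂(N₀/N) = 27760 years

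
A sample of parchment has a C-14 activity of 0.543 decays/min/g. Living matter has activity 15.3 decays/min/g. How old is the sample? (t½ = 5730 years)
Age = t½ × log₂(A₀/A) = 27600 years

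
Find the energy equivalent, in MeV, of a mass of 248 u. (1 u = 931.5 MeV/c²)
E = mc² = 2.31e5 MeV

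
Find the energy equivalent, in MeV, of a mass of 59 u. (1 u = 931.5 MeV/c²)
E = mc² = 54960 MeV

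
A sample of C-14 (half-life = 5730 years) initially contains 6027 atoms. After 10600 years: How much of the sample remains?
N = N₀(1/2)^(t/t½) = 1672 atoms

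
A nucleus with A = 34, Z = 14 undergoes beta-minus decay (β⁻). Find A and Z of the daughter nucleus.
Daughter: A = 34, Z = 15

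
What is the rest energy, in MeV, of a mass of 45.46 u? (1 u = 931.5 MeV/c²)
E = mc² = 42350 MeV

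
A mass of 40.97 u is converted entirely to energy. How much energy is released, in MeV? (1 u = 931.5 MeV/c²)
E = mc² = 38160 MeV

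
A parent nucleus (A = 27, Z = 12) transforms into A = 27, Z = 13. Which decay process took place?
ΔA = 0, ΔZ = +1 ⇒ beta-minus decay (β⁻)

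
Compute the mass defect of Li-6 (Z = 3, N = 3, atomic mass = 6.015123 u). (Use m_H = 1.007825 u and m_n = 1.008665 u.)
Δm = Z·m_H + N·m_n − M = 0.03435 u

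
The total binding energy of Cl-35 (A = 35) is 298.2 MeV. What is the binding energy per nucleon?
B.E./A = 298.2/35 = 8.52 MeV/nucleon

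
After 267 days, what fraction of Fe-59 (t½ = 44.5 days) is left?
N/N₀ = (1/2)^(t/t½) = 0.01562 = 1.56%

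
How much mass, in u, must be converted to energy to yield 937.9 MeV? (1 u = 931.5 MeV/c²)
m = E/c² = 1.007 u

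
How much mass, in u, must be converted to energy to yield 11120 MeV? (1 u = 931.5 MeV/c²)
m = E/c² = 11.94 u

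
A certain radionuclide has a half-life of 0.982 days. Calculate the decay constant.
λ = ln(2)/t½ = 0.7059 day⁻¹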